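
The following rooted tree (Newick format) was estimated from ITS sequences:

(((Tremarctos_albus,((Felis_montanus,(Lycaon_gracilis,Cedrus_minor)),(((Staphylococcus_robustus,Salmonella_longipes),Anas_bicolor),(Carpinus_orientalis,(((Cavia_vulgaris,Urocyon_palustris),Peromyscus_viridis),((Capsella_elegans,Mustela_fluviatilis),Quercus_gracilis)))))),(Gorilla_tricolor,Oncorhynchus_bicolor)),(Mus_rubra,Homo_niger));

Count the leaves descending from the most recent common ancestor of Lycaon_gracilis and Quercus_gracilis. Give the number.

The MRCA of Lycaon_gracilis and Quercus_gracilis is the node subtending ((Felis_montanus,(Lycaon_gracilis,Cedrus_minor)),(((Staphylococcus_robustus,Salmonella_longipes),Anas_bicolor),(Carpinus_orientalis,(((Cavia_vulgaris,Urocyon_palustris),Peromyscus_viridis),((Capsella_elegans,Mustela_fluviatilis),Quercus_gracilis))))).
That clade contains 13 terminal taxa: Anas_bicolor, Capsella_elegans, Carpinus_orientalis, Cavia_vulgaris, Cedrus_minor, Felis_montanus, Lycaon_gracilis, Mustela_fluviatilis, Peromyscus_viridis, Quercus_gracilis, Salmonella_longipes, Staphylococcus_robustus, Urocyon_palustris.

13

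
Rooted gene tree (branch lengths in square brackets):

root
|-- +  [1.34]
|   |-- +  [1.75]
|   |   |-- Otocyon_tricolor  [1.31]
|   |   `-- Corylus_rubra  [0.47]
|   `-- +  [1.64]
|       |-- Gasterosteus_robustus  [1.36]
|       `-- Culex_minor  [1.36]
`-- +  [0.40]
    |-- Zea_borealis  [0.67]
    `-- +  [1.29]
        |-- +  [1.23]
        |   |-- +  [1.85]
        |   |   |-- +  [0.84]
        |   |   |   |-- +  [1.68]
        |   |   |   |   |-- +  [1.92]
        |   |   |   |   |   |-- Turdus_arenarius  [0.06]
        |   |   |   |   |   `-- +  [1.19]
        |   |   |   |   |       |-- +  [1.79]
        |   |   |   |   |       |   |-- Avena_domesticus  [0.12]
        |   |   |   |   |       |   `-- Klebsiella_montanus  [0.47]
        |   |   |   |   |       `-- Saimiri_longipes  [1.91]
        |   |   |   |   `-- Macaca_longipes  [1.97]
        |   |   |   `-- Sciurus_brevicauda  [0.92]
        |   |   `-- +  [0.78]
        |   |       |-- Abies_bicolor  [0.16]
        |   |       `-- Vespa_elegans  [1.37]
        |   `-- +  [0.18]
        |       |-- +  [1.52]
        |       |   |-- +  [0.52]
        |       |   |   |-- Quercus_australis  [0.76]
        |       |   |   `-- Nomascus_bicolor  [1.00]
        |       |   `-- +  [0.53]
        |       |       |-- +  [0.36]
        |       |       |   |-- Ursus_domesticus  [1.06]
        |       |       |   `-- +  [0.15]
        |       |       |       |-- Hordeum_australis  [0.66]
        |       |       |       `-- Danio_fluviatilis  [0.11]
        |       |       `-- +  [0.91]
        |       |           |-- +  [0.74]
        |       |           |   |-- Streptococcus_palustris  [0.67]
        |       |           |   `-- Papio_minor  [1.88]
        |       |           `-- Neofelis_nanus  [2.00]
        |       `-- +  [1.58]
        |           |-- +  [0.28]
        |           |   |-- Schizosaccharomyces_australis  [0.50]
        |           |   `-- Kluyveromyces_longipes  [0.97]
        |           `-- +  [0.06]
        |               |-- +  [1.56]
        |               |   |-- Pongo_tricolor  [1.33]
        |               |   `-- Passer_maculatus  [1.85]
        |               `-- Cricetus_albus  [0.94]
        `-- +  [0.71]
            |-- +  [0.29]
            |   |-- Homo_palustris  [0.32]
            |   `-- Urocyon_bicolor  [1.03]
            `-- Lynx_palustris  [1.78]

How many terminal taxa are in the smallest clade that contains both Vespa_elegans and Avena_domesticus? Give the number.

8

The MRCA of Vespa_elegans and Avena_domesticus is the node subtending ((((Turdus_arenarius,((Avena_domesticus,Klebsiella_montanus),Saimiri_longipes)),Macaca_longipes),Sciurus_brevicauda),(Abies_bicolor,Vespa_elegans)).
That clade contains 8 terminal taxa: Abies_bicolor, Avena_domesticus, Klebsiella_montanus, Macaca_longipes, Saimiri_longipes, Sciurus_brevicauda, Turdus_arenarius, Vespa_elegans.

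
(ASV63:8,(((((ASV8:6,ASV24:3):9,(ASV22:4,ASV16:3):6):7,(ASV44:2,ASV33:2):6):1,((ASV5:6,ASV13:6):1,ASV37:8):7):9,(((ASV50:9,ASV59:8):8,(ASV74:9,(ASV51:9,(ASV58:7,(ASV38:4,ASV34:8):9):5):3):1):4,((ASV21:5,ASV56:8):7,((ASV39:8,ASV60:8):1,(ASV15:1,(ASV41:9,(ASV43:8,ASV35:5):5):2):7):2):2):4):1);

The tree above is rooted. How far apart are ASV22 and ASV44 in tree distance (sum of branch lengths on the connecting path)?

25

The path runs ASV22 → … → MRCA → … → ASV44; the MRCA is the node subtending (((ASV8,ASV24),(ASV22,ASV16)),(ASV44,ASV33)).
Branch lengths along that path: 4 + 6 + 7 + 6 + 2 = 25.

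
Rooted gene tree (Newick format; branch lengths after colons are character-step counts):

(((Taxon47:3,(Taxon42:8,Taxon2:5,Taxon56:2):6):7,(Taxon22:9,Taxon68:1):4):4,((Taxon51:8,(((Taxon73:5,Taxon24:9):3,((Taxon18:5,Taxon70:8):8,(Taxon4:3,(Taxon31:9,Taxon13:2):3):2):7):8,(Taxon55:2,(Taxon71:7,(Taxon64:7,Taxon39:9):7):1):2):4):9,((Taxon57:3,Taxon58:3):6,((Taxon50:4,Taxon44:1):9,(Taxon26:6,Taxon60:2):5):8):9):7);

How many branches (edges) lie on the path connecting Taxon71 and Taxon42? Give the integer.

10

The MRCA of Taxon71 and Taxon42 is the root of the tree.
From Taxon71 up to that node: 6 branches. From Taxon42 up to the same node: 4 branches. Total: 6 + 4 = 10.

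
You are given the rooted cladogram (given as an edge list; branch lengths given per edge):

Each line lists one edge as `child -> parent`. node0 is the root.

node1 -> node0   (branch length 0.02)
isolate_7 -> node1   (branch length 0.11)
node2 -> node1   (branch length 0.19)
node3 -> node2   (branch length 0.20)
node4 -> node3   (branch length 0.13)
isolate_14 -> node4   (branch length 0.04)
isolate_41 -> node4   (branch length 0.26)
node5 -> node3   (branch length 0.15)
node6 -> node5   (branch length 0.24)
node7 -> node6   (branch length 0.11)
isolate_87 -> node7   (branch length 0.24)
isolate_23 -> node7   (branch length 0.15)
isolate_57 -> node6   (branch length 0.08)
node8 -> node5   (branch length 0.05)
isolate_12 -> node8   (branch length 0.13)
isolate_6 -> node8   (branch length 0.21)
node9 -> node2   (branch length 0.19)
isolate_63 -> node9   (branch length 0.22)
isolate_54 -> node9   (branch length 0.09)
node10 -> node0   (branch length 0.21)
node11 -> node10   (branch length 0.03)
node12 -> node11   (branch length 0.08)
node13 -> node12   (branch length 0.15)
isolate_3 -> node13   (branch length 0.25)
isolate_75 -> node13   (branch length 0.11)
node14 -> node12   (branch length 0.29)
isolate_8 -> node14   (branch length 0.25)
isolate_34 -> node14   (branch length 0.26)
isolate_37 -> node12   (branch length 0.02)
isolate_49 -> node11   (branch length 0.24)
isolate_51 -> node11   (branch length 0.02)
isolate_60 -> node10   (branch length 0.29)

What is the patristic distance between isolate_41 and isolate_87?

The path runs isolate_41 → … → MRCA → … → isolate_87; the MRCA is the node subtending ((isolate_14,isolate_41),(((isolate_87,isolate_23),isolate_57),(isolate_12,isolate_6))).
Branch lengths along that path: 0.26 + 0.13 + 0.15 + 0.24 + 0.11 + 0.24 = 1.13.

1.13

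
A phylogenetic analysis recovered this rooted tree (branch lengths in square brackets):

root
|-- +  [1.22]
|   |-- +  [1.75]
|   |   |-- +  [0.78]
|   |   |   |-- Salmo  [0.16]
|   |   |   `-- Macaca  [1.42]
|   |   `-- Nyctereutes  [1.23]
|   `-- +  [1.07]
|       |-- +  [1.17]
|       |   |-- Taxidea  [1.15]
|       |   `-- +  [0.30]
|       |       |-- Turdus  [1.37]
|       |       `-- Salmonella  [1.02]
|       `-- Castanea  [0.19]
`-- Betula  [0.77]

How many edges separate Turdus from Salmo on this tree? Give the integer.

7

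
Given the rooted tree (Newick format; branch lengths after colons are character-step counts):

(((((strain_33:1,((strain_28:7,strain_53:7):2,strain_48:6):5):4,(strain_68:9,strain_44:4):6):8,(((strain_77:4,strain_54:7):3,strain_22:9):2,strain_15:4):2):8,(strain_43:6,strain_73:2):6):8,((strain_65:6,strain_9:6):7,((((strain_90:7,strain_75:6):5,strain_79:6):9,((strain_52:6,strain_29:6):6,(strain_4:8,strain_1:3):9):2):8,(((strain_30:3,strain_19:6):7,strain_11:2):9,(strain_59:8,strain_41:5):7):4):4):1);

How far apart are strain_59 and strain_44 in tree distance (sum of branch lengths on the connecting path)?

The path runs strain_59 → … → MRCA → … → strain_44; the MRCA is the root of the tree.
Branch lengths along that path: 8 + 7 + 4 + 4 + 1 + 8 + 8 + 8 + 6 + 4 = 58.

58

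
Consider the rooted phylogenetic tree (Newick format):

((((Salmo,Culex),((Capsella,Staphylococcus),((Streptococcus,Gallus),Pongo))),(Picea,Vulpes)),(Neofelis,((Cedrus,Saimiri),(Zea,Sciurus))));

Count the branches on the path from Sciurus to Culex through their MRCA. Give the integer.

8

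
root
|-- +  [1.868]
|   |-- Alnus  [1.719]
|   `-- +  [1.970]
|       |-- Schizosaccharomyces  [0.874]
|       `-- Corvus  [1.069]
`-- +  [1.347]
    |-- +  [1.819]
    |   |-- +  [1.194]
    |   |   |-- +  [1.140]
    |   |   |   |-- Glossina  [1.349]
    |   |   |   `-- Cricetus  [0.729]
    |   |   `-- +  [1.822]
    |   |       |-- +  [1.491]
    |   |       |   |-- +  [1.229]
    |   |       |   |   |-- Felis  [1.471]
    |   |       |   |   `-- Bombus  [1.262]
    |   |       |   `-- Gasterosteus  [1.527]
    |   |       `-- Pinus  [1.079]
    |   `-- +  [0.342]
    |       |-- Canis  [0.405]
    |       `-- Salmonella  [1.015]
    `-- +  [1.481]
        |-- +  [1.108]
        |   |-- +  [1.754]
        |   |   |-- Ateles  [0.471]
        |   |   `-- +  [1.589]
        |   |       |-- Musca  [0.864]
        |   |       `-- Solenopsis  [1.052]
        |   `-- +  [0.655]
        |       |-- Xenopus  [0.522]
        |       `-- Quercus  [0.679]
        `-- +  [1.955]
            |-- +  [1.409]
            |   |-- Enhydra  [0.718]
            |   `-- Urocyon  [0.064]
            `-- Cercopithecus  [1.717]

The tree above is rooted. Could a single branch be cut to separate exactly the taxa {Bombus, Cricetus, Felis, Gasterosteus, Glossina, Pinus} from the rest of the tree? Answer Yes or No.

Yes

The most recent common ancestor of these taxa subtends ((Glossina,Cricetus),(((Felis,Bombus),Gasterosteus),Pinus)).
That clade has exactly 6 tips — every listed taxon and nothing else — so the group is monophyletic.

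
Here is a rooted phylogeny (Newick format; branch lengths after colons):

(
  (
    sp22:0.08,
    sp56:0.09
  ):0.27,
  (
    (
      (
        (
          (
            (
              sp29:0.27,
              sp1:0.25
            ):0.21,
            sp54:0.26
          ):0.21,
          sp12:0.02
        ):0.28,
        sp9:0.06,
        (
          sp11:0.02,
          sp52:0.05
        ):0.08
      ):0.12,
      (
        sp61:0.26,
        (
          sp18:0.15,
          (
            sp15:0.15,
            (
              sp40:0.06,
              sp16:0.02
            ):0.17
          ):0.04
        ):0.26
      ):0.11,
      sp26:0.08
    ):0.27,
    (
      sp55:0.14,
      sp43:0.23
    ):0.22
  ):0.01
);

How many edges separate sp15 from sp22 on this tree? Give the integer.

8

The MRCA of sp15 and sp22 is the root of the tree.
From sp15 up to that node: 6 branches. From sp22 up to the same node: 2 branches. Total: 6 + 2 = 8.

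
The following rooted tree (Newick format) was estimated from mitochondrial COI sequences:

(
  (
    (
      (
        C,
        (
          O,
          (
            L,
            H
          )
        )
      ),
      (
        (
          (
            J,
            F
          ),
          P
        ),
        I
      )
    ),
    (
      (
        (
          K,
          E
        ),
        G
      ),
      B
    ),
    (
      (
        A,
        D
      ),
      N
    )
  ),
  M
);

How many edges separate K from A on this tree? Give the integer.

7

The MRCA of K and A is the node subtending (((C,(O,(L,H))),(((J,F),P),I)),(((K,E),G),B),((A,D),N)).
From K up to that node: 4 branches. From A up to the same node: 3 branches. Total: 4 + 3 = 7.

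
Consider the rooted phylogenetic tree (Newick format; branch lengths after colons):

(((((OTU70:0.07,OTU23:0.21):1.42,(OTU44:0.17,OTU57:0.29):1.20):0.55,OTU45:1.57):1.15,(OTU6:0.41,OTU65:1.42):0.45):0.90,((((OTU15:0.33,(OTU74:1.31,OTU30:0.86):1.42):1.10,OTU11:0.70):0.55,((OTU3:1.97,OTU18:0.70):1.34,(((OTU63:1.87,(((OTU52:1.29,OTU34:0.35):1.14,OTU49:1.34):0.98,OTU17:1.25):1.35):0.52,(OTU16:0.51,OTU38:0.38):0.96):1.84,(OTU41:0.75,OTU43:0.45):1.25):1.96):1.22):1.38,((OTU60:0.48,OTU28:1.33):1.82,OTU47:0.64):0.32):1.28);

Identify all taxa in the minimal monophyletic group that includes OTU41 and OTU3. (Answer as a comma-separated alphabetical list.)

Tracing OTU41: it sits inside (OTU41,OTU43).
Tracing OTU3: it sits inside (OTU3,OTU18).
The smallest clade enclosing both is ((OTU3,OTU18),(((OTU63,(((OTU52,OTU34),OTU49),OTU17)),(OTU16,OTU38)),(OTU41,OTU43))); the answer is its 11 terminal taxa in alphabetical order.

OTU16, OTU17, OTU18, OTU3, OTU34, OTU38, OTU41, OTU43, OTU49, OTU52, OTU63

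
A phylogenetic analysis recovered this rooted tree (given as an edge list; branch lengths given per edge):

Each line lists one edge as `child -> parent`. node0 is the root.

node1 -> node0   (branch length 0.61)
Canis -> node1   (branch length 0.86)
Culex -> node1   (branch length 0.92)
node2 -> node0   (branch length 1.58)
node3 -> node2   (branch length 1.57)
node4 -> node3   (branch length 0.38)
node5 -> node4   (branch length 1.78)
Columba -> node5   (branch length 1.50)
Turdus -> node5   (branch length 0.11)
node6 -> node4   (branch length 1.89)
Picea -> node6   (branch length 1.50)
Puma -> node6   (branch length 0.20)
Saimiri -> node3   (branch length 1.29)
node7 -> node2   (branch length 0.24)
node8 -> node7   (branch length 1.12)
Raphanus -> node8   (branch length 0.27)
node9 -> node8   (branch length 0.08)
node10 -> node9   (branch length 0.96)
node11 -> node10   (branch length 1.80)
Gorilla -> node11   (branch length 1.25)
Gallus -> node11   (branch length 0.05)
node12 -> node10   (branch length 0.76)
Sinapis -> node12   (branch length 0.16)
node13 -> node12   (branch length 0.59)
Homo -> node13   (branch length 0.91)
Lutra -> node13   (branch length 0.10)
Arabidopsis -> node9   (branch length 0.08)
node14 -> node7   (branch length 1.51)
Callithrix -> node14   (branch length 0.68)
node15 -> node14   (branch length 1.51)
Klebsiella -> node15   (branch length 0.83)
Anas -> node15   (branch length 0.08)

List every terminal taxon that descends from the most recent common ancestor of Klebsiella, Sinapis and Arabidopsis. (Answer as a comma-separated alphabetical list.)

Tracing Klebsiella: it sits inside (Klebsiella,Anas).
Tracing Sinapis: it sits inside (Sinapis,(Homo,Lutra)).
Tracing Arabidopsis: it sits inside (((Gorilla,Gallus),(Sinapis,(Homo,Lutra))),Arabidopsis).
The smallest clade enclosing all 3 is ((Raphanus,(((Gorilla,Gallus),(Sinapis,(Homo,Lutra))),Arabidopsis)),(Callithrix,(Klebsiella,Anas))); the answer is its 10 terminal taxa in alphabetical order.

Anas, Arabidopsis, Callithrix, Gallus, Gorilla, Homo, Klebsiella, Lutra, Raphanus, Sinapis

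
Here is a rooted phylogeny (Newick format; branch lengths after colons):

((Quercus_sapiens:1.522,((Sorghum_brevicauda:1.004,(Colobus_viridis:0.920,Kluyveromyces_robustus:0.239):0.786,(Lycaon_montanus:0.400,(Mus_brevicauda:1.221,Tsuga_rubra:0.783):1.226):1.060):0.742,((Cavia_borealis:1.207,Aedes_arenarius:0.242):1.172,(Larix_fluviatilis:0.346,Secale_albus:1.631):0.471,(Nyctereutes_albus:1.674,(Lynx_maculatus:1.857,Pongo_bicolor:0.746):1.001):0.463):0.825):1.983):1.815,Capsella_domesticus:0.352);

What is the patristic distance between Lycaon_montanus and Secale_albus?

The path runs Lycaon_montanus → … → MRCA → … → Secale_albus; the MRCA is the node subtending ((Sorghum_brevicauda,(Colobus_viridis,Kluyveromyces_robustus),(Lycaon_montanus,(Mus_brevicauda,Tsuga_rubra))),((Cavia_borealis,Aedes_arenarius),(Larix_fluviatilis,Secale_albus),(Nyctereutes_albus,(Lynx_maculatus,Pongo_bicolor)))).
Branch lengths along that path: 0.400 + 1.060 + 0.742 + 0.825 + 0.471 + 1.631 = 5.129.

5.129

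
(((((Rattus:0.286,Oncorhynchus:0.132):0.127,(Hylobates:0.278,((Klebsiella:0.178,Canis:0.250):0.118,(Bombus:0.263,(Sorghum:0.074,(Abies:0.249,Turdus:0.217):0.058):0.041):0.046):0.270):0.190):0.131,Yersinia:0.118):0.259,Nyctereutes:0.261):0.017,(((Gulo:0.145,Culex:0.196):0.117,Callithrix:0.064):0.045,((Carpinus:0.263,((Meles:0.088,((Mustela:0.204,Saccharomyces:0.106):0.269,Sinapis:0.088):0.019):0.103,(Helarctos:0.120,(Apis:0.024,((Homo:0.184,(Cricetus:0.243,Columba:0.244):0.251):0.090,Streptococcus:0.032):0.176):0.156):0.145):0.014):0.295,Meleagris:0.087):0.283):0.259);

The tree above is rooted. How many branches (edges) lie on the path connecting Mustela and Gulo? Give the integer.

10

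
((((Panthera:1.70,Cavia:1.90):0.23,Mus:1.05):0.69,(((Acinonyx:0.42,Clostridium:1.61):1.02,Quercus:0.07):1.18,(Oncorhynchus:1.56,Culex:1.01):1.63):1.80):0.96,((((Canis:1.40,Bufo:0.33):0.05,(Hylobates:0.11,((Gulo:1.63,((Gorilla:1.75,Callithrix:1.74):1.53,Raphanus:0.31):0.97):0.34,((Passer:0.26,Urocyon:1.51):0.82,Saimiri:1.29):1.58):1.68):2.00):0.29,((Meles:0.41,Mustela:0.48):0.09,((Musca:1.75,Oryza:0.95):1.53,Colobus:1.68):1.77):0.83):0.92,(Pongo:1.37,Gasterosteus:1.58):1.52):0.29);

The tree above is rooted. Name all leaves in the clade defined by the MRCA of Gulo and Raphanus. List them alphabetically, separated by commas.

Callithrix, Gorilla, Gulo, Raphanus

Tracing Gulo: it sits inside (Gulo,((Gorilla,Callithrix),Raphanus)).
Tracing Raphanus: it sits inside ((Gorilla,Callithrix),Raphanus).
The smallest clade enclosing both is (Gulo,((Gorilla,Callithrix),Raphanus)); the answer is its 4 terminal taxa in alphabetical order.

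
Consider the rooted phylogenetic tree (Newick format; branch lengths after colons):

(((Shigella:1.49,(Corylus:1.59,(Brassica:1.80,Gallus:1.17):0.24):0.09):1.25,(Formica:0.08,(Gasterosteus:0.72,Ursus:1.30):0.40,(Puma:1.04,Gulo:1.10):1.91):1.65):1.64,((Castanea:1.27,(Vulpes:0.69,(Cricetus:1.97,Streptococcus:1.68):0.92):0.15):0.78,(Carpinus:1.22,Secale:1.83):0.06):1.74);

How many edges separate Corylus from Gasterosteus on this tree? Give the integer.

6

The MRCA of Corylus and Gasterosteus is the node subtending ((Shigella,(Corylus,(Brassica,Gallus))),(Formica,(Gasterosteus,Ursus),(Puma,Gulo))).
From Corylus up to that node: 3 branches. From Gasterosteus up to the same node: 3 branches. Total: 3 + 3 = 6.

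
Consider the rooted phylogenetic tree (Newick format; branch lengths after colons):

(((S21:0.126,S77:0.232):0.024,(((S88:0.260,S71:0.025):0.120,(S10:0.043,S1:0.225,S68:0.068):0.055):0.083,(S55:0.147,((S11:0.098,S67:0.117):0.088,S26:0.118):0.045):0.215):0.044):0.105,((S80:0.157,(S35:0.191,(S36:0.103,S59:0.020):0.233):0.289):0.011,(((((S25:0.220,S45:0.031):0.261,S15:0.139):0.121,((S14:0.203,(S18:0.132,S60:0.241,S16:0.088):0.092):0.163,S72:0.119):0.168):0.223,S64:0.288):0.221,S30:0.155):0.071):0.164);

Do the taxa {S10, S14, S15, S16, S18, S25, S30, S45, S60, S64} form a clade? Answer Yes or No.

The MRCA of the listed taxa is the root, so the smallest clade containing them is the whole tree.
That clade also contains S1, S11, S21, S26, S35, S36, S55, S59, S67, S68, S71, S72, S77, S80, S88, which are not in the proposed group, so the group is not monophyletic.

No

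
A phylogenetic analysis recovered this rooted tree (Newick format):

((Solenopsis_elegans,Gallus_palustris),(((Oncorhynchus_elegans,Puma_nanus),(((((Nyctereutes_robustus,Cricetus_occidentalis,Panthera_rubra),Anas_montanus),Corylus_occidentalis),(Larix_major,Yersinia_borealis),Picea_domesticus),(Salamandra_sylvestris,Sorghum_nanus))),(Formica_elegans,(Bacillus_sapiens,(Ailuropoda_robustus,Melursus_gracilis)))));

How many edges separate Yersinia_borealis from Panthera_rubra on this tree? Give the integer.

6

The MRCA of Yersinia_borealis and Panthera_rubra is the node subtending ((((Nyctereutes_robustus,Cricetus_occidentalis,Panthera_rubra),Anas_montanus),Corylus_occidentalis),(Larix_major,Yersinia_borealis),Picea_domesticus).
From Yersinia_borealis up to that node: 2 branches. From Panthera_rubra up to the same node: 4 branches. Total: 2 + 4 = 6.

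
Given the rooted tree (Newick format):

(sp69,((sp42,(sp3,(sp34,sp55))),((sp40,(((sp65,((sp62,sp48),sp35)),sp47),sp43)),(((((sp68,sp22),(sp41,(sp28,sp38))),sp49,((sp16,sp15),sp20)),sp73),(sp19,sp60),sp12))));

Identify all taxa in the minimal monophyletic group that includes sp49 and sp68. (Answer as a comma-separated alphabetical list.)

sp15, sp16, sp20, sp22, sp28, sp38, sp41, sp49, sp68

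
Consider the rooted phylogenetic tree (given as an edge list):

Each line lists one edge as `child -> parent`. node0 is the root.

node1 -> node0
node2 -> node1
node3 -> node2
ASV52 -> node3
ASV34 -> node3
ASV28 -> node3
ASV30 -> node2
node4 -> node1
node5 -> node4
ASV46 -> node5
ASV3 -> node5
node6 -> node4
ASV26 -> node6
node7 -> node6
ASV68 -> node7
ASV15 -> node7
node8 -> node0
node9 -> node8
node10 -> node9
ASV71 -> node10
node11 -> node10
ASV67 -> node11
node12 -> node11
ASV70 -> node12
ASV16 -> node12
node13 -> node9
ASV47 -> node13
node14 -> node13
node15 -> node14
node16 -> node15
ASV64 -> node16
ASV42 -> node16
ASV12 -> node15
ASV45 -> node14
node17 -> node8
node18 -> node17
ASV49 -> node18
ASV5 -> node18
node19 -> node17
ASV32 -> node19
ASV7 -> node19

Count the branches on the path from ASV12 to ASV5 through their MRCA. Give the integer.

8

The MRCA of ASV12 and ASV5 is the node subtending (((ASV71,(ASV67,(ASV70,ASV16))),(ASV47,(((ASV64,ASV42),ASV12),ASV45))),((ASV49,ASV5),(ASV32,ASV7))).
From ASV12 up to that node: 5 branches. From ASV5 up to the same node: 3 branches. Total: 5 + 3 = 8.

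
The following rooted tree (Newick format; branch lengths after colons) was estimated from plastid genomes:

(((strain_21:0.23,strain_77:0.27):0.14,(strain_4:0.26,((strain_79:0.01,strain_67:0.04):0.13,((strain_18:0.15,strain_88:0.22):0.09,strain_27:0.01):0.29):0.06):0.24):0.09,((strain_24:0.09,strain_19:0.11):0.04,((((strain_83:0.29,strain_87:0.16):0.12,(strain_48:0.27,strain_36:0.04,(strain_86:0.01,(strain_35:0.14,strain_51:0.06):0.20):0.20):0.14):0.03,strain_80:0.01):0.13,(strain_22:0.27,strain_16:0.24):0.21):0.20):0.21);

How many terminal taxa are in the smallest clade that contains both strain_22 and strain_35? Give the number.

The MRCA of strain_22 and strain_35 is the node subtending ((((strain_83,strain_87),(strain_48,strain_36,(strain_86,(strain_35,strain_51)))),strain_80),(strain_22,strain_16)).
That clade contains 10 terminal taxa: strain_16, strain_22, strain_35, strain_36, strain_48, strain_51, strain_80, strain_83, strain_86, strain_87.

10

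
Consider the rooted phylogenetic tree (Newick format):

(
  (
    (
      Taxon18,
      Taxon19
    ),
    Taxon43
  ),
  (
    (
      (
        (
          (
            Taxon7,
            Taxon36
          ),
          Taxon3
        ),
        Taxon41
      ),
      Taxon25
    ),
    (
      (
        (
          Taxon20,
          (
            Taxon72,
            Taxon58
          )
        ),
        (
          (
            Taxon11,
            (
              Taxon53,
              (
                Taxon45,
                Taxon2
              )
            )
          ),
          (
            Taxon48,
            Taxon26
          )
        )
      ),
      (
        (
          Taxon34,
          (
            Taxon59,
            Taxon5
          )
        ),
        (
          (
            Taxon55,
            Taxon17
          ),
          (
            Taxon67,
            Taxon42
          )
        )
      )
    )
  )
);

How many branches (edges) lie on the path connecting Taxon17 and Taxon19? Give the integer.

The MRCA of Taxon17 and Taxon19 is the root of the tree.
From Taxon17 up to that node: 6 branches. From Taxon19 up to the same node: 3 branches. Total: 6 + 3 = 9.

9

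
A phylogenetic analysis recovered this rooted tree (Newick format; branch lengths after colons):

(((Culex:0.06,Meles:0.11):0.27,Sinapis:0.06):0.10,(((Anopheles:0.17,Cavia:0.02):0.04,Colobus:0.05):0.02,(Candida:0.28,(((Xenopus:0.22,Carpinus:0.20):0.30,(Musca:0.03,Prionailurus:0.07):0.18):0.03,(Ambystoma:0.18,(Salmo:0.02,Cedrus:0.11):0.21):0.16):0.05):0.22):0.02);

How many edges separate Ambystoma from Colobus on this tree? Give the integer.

The MRCA of Ambystoma and Colobus is the node subtending (((Anopheles,Cavia),Colobus),(Candida,(((Xenopus,Carpinus),(Musca,Prionailurus)),(Ambystoma,(Salmo,Cedrus))))).
From Ambystoma up to that node: 4 branches. From Colobus up to the same node: 2 branches. Total: 4 + 2 = 6.

6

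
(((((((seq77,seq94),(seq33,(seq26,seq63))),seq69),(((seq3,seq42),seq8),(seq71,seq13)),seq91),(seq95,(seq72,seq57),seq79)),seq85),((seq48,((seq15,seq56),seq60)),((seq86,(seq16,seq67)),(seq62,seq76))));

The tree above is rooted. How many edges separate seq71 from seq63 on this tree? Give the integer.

8

The MRCA of seq71 and seq63 is the node subtending ((((seq77,seq94),(seq33,(seq26,seq63))),seq69),(((seq3,seq42),seq8),(seq71,seq13)),seq91).
From seq71 up to that node: 3 branches. From seq63 up to the same node: 5 branches. Total: 3 + 5 = 8.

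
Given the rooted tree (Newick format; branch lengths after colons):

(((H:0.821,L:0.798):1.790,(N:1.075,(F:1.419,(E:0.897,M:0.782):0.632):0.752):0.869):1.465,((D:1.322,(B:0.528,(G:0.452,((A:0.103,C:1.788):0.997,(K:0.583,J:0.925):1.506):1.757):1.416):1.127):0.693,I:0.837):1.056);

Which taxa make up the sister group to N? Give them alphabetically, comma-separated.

N attaches to the tree at the node subtending (N,(F,(E,M))).
The other lineage descending from that same node — the sister group — is (F,(E,M)); its 3 tips in alphabetical order are the answer.

E, F, M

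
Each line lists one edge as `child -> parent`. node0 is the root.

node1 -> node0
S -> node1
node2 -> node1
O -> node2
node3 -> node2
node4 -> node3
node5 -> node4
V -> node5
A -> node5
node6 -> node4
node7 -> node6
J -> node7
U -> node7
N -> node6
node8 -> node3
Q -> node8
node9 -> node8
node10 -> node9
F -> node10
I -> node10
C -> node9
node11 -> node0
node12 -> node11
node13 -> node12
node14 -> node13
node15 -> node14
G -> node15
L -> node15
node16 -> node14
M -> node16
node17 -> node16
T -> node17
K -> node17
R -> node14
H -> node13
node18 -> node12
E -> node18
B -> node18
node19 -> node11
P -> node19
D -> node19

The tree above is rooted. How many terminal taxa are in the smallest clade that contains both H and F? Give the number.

22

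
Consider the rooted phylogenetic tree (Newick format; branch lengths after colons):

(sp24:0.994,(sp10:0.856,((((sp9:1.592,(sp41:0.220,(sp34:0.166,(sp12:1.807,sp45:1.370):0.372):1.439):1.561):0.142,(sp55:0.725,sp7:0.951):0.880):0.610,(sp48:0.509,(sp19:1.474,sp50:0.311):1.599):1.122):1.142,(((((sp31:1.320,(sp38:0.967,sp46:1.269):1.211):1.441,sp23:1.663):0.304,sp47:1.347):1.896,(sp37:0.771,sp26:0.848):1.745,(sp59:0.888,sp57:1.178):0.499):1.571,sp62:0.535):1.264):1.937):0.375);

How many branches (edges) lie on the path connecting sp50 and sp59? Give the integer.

8

The MRCA of sp50 and sp59 is the node subtending ((((sp9,(sp41,(sp34,(sp12,sp45)))),(sp55,sp7)),(sp48,(sp19,sp50))),(((((sp31,(sp38,sp46)),sp23),sp47),(sp37,sp26),(sp59,sp57)),sp62)).
From sp50 up to that node: 4 branches. From sp59 up to the same node: 4 branches. Total: 4 + 4 = 8.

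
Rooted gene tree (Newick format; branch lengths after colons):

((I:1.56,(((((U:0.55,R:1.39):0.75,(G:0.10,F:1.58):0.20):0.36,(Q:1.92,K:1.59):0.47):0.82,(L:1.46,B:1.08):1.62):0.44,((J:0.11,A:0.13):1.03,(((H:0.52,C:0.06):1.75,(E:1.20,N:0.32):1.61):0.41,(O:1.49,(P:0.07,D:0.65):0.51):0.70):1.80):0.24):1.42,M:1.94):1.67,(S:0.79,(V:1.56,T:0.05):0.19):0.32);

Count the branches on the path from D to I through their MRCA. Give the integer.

The MRCA of D and I is the node subtending (I,(((((U,R),(G,F)),(Q,K)),(L,B)),((J,A),(((H,C),(E,N)),(O,(P,D))))),M).
From D up to that node: 6 branches. From I up to the same node: 1 branch. Total: 6 + 1 = 7.

7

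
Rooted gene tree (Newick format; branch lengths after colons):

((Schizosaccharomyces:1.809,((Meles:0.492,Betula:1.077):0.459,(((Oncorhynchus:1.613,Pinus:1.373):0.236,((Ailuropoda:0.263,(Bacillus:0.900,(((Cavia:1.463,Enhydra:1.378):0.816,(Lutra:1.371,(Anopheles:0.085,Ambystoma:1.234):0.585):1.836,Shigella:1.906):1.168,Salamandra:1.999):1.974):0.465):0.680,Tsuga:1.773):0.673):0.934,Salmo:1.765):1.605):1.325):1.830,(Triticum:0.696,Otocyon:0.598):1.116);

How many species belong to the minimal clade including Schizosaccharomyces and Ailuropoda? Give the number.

The MRCA of Schizosaccharomyces and Ailuropoda is the node subtending (Schizosaccharomyces,((Meles,Betula),(((Oncorhynchus,Pinus),((Ailuropoda,(Bacillus,(((Cavia,Enhydra),(Lutra,(Anopheles,Ambystoma)),Shigella),Salamandra))),Tsuga)),Salmo))).
That clade contains 16 terminal taxa: Ailuropoda, Ambystoma, Anopheles, Bacillus, Betula, Cavia, Enhydra, Lutra, Meles, Oncorhynchus, Pinus, Salamandra, Salmo, Schizosaccharomyces, Shigella, Tsuga.

16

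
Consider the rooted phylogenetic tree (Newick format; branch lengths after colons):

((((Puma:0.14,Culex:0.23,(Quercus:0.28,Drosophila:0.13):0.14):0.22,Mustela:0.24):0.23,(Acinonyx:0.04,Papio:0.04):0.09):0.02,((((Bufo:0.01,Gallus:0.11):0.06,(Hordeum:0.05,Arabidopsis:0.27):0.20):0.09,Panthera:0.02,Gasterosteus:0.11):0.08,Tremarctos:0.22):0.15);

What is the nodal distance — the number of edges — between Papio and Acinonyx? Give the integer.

2

The MRCA of Papio and Acinonyx is the node subtending (Acinonyx,Papio).
From Papio up to that node: 1 branch. From Acinonyx up to the same node: 1 branch. Total: 1 + 1 = 2.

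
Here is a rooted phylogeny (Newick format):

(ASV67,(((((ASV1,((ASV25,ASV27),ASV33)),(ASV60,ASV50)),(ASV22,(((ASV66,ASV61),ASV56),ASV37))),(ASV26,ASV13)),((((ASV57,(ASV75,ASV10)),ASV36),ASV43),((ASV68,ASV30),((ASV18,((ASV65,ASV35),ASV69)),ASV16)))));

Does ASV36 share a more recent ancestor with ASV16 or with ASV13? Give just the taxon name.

ASV16

The MRCA of ASV36 and ASV16 subtends ((((ASV57,(ASV75,ASV10)),ASV36),ASV43),((ASV68,ASV30),((ASV18,((ASV65,ASV35),ASV69)),ASV16))) (12 taxa).
The MRCA of ASV36 and ASV13 subtends (((((ASV1,((ASV25,ASV27),ASV33)),(ASV60,ASV50)),(ASV22,(((ASV66,ASV61),ASV56),ASV37))),(ASV26,ASV13)),((((ASV57,(ASV75,ASV10)),ASV36),ASV43),((ASV68,ASV30),((ASV18,((ASV65,ASV35),ASV69)),ASV16)))) (25 taxa).
The first is nested inside the second, so ASV36 shares a more recent common ancestor with ASV16.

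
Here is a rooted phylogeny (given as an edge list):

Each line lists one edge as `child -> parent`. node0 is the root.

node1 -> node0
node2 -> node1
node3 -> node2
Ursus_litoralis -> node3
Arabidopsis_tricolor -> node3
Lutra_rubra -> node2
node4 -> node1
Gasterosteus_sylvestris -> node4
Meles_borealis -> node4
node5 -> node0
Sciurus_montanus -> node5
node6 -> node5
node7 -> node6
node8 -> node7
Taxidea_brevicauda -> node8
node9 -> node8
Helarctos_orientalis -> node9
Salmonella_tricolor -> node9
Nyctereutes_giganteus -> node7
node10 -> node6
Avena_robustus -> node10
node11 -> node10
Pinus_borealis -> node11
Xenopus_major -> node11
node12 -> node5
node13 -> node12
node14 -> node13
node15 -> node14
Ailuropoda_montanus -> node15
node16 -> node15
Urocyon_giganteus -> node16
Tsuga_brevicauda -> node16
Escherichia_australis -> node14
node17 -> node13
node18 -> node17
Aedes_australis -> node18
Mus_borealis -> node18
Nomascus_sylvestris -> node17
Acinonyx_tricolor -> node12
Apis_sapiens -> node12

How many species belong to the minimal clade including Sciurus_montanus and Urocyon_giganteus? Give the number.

17

The MRCA of Sciurus_montanus and Urocyon_giganteus is the node subtending (Sciurus_montanus,(((Taxidea_brevicauda,(Helarctos_orientalis,Salmonella_tricolor)),Nyctereutes_giganteus),(Avena_robustus,(Pinus_borealis,Xenopus_major))),((((Ailuropoda_montanus,(Urocyon_giganteus,Tsuga_brevicauda)),Escherichia_australis),((Aedes_australis,Mus_borealis),Nomascus_sylvestris)),Acinonyx_tricolor,Apis_sapiens)).
That clade contains 17 terminal taxa: Acinonyx_tricolor, Aedes_australis, Ailuropoda_montanus, Apis_sapiens, Avena_robustus, Escherichia_australis, Helarctos_orientalis, Mus_borealis, Nomascus_sylvestris, Nyctereutes_giganteus, Pinus_borealis, Salmonella_tricolor, Sciurus_montanus, Taxidea_brevicauda, Tsuga_brevicauda, Urocyon_giganteus, Xenopus_major.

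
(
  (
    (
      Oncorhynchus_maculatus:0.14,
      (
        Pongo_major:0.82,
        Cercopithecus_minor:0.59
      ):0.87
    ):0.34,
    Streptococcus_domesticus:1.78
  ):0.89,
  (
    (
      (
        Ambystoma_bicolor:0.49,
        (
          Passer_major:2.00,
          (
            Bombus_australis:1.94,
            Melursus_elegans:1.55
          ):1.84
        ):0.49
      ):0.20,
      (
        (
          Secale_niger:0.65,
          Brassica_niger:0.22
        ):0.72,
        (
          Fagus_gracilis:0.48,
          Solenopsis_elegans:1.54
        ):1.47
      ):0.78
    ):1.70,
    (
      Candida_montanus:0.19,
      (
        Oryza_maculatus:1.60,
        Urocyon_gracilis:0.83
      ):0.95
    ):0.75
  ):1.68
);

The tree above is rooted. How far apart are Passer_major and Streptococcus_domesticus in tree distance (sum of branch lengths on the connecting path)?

The path runs Passer_major → … → MRCA → … → Streptococcus_domesticus; the MRCA is the root of the tree.
Branch lengths along that path: 2.00 + 0.49 + 0.20 + 1.70 + 1.68 + 0.89 + 1.78 = 8.74.

8.74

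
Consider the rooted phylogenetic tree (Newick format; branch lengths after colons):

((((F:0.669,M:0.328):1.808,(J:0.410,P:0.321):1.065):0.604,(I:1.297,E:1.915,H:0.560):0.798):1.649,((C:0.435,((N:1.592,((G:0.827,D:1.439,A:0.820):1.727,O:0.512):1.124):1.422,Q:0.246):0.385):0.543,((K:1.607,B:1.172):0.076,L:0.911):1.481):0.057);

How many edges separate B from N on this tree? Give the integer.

The MRCA of B and N is the node subtending ((C,((N,((G,D,A),O)),Q)),((K,B),L)).
From B up to that node: 3 branches. From N up to the same node: 4 branches. Total: 3 + 4 = 7.

7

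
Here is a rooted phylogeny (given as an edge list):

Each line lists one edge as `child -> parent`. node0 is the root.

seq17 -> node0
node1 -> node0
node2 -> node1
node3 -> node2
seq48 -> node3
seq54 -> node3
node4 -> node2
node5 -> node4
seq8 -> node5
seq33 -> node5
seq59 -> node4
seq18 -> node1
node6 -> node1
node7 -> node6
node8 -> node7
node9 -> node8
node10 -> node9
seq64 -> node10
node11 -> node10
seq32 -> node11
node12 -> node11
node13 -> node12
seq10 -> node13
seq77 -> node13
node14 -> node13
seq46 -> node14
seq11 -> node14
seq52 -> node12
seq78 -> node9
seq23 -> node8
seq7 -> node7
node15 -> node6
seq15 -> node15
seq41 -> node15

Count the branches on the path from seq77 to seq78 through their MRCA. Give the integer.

The MRCA of seq77 and seq78 is the node subtending ((seq64,(seq32,((seq10,seq77,(seq46,seq11)),seq52))),seq78).
From seq77 up to that node: 5 branches. From seq78 up to the same node: 1 branch. Total: 5 + 1 = 6.

6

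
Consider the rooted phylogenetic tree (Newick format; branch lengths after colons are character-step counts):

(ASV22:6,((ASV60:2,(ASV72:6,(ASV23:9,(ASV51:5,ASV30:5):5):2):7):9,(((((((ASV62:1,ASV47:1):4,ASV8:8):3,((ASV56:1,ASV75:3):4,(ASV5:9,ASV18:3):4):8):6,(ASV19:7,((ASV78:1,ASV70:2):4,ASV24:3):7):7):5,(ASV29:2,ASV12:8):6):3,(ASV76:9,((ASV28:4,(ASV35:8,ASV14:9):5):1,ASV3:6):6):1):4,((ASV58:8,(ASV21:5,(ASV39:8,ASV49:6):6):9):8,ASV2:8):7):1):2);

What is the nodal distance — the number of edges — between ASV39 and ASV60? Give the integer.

8

The MRCA of ASV39 and ASV60 is the node subtending ((ASV60,(ASV72,(ASV23,(ASV51,ASV30)))),(((((((ASV62,ASV47),ASV8),((ASV56,ASV75),(ASV5,ASV18))),(ASV19,((ASV78,ASV70),ASV24))),(ASV29,ASV12)),(ASV76,((ASV28,(ASV35,ASV14)),ASV3))),((ASV58,(ASV21,(ASV39,ASV49))),ASV2))).
From ASV39 up to that node: 6 branches. From ASV60 up to the same node: 2 branches. Total: 6 + 2 = 8.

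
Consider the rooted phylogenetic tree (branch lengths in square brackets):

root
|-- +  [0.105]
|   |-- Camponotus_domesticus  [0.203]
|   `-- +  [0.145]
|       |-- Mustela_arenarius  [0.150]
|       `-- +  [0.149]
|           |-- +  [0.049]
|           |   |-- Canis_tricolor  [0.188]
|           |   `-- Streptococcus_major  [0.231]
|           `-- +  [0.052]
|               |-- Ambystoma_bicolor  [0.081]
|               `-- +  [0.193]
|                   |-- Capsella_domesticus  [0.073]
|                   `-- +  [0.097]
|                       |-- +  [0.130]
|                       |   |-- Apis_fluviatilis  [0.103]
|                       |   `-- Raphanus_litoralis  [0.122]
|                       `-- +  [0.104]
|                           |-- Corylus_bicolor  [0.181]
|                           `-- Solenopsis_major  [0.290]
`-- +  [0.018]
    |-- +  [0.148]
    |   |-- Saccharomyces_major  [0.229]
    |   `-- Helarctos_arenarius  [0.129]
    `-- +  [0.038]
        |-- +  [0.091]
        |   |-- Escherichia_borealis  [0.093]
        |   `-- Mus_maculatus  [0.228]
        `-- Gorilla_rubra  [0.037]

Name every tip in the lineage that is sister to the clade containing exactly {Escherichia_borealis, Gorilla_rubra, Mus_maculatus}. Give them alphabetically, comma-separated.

Helarctos_arenarius, Saccharomyces_major

The clade containing exactly {Escherichia_borealis, Gorilla_rubra, Mus_maculatus} attaches to the tree at the node subtending ((Saccharomyces_major,Helarctos_arenarius),((Escherichia_borealis,Mus_maculatus),Gorilla_rubra)).
The other lineage descending from that same node — the sister group — is (Saccharomyces_major,Helarctos_arenarius); its 2 tips in alphabetical order are the answer.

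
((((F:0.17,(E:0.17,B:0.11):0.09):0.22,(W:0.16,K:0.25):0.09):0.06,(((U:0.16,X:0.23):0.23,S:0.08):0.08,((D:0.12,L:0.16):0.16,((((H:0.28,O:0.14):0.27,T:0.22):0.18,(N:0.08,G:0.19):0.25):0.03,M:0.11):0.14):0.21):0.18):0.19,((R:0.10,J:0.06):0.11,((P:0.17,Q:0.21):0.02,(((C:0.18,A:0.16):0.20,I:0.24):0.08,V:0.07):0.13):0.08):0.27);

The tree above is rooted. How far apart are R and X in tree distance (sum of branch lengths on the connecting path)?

The path runs R → … → MRCA → … → X; the MRCA is the root of the tree.
Branch lengths along that path: 0.10 + 0.11 + 0.27 + 0.19 + 0.18 + 0.08 + 0.23 + 0.23 = 1.39.

1.39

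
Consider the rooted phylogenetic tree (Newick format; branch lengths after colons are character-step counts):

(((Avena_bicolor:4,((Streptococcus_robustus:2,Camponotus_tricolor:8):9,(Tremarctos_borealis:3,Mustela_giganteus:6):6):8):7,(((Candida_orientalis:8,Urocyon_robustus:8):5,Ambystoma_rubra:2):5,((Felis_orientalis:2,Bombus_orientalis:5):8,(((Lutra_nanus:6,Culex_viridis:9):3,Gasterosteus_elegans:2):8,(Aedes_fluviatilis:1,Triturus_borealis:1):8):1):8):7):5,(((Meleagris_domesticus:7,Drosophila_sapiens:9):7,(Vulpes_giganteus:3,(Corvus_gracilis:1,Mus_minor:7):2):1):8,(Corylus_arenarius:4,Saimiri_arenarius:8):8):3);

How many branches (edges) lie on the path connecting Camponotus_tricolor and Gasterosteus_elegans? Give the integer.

The MRCA of Camponotus_tricolor and Gasterosteus_elegans is the node subtending ((Avena_bicolor,((Streptococcus_robustus,Camponotus_tricolor),(Tremarctos_borealis,Mustela_giganteus))),(((Candida_orientalis,Urocyon_robustus),Ambystoma_rubra),((Felis_orientalis,Bombus_orientalis),(((Lutra_nanus,Culex_viridis),Gasterosteus_elegans),(Aedes_fluviatilis,Triturus_borealis))))).
From Camponotus_tricolor up to that node: 4 branches. From Gasterosteus_elegans up to the same node: 5 branches. Total: 4 + 5 = 9.

9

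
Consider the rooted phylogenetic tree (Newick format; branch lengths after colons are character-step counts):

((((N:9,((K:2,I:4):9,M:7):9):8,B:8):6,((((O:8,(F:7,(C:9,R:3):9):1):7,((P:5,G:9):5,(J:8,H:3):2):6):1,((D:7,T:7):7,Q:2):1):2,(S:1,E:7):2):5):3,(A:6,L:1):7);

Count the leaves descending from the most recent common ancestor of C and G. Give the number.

8

The MRCA of C and G is the node subtending ((O,(F,(C,R))),((P,G),(J,H))).
That clade contains 8 terminal taxa: C, F, G, H, J, O, P, R.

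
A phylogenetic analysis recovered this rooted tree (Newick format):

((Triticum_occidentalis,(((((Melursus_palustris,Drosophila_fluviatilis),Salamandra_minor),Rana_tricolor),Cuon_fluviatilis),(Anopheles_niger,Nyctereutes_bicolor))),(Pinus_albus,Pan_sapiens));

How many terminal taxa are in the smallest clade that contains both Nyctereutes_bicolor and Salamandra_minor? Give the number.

7

The MRCA of Nyctereutes_bicolor and Salamandra_minor is the node subtending (((((Melursus_palustris,Drosophila_fluviatilis),Salamandra_minor),Rana_tricolor),Cuon_fluviatilis),(Anopheles_niger,Nyctereutes_bicolor)).
That clade contains 7 terminal taxa: Anopheles_niger, Cuon_fluviatilis, Drosophila_fluviatilis, Melursus_palustris, Nyctereutes_bicolor, Rana_tricolor, Salamandra_minor.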